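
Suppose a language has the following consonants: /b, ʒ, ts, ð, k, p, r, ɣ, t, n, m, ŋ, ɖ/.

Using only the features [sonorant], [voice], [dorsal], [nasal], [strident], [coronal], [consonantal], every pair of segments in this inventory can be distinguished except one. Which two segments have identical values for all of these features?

Both /ɖ/ and /ð/ are [-sonorant], [+voice], [-dorsal], [-nasal], [-strident], [+coronal], [+consonantal]. Since the list omits [continuant], [anterior] and [distributed] — which do distinguish the voiced retroflex stop from the voiced dental fricative — this pair collapses; all other pairs remain distinct.

ɖ, ð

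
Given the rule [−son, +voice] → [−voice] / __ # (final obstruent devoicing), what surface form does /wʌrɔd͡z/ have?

[wʌrɔt͡s]

/d͡z/ satisfies [−son, +voice] and sits in __ #. The [−voice] counterpart of the voiced alveolar affricate is /t͡s/. Other segments in /wʌrɔd͡z/ either fail the structural description or are not in the environment, so the surface form is [wʌrɔt͡s].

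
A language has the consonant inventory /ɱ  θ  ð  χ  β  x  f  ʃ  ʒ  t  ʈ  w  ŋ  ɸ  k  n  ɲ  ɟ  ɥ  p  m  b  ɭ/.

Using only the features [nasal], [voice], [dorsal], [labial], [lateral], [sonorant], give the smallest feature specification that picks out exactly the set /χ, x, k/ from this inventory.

[-voice, +dorsal]

/χ, x, k/ are all [-voice], [+dorsal], and no other segment in the inventory matches both values. Dropping any one of them over-generates: [+dorsal] alone would also admit /w, ŋ, ɲ, ɟ, …/; [-voice] alone would also admit /θ, f, ʃ, t, …/. No other single listed feature picks out exactly this set either, so fewer than two features will not do.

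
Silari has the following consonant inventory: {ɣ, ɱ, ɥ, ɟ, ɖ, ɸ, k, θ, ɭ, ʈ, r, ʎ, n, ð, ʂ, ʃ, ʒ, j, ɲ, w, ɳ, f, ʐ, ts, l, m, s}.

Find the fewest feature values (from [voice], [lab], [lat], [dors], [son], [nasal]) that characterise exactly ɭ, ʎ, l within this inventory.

Every target segment is [+lateral] and no other inventory member is, so one feature is enough.

[+lat]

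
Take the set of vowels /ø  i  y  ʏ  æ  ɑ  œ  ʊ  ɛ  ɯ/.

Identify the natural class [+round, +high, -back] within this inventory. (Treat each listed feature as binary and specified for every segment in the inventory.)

y, ʏ

Eliminate segments failing any feature: /ø, œ/ are [-high]; /i, æ, ɑ, ɛ, ɯ/ are [-round]; /ʊ/ is [+back]. The remaining /y, ʏ/ satisfy [+round], [+high], [-back].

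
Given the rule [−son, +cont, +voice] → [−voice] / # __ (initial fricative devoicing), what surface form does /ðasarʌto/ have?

[θasarʌto]

Only the initial segment /ð/ is both word-initial and matches the structural description. It is a voiced dental fricative, so [−son, +cont, +voice] holds; changing it to [−voice] with all other features held fixed yields /θ/ (voiceless dental fricative). No other segment meets both the structural description and the environment, so the output is [θasarʌto].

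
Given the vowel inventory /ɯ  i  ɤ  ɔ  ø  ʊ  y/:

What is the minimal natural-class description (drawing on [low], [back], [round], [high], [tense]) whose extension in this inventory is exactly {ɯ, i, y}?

[+high, +tense]

/ɯ, i, y/ are all [+high], [+tense], and no other segment in the inventory matches both values. Dropping any one of them over-generates: [+tense] alone would also admit /ɤ, ø/; [+high] alone would also admit /ʊ/. No other single listed feature picks out exactly this set either, so fewer than two features will not do.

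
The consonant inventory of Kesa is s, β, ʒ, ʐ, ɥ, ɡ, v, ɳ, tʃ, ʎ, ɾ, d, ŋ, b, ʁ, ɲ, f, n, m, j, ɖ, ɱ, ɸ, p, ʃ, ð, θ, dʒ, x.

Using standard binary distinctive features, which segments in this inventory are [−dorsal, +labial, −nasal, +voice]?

Eliminate segments failing any feature: /s, ʒ, ʐ, ɳ, tʃ, ɾ, d, n, ɖ, ʃ, ð, θ, dʒ/ are [−labial]; /ɥ, ɡ, ʎ, ŋ, ʁ, ɲ, j, x/ are [+dorsal]; /f, ɸ, p/ are [−voice]; /m, ɱ/ are [+nasal]. The remaining /β, v, b/ satisfy [−dorsal], [+labial], [−nasal], [+voice].

β, v, b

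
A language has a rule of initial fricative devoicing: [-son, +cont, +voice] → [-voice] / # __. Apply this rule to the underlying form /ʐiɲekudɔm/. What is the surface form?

[ʂiɲekudɔm]

The only segment in the rule's environment that also matches [-son, +cont, +voice] is /ʐ/. Applying [-voice] turns the voiced retroflex fricative into /ʂ/ (voiceless retroflex fricative), giving [ʂiɲekudɔm].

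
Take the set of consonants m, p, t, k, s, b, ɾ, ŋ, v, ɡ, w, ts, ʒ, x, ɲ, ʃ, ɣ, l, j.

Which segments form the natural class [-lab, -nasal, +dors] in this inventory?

The [-labial] segments are /t, k, s, ɾ, ŋ, ɡ, ts, ʒ, x, ɲ, ʃ, ɣ, l, j/.
Of those, [-nasal] gives /t, k, s, ɾ, ɡ, ts, ʒ, x, ʃ, ɣ, l, j/.
Among these, [+dorsal] leaves /k, ɡ, x, ɣ, j/.

k, ɡ, x, ɣ, j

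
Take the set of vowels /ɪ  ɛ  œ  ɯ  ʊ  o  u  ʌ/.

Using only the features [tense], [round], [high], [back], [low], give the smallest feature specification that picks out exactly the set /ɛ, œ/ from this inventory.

[−high, −back]

The class [−high], [−back] has exactly /ɛ, œ/ as its extension in this inventory. No smaller conjunction from the listed features achieves this: [−back] alone would also admit /ɪ/; [−high] alone would also admit /o, ʌ/; and checking the remaining single features turns up none with this extension.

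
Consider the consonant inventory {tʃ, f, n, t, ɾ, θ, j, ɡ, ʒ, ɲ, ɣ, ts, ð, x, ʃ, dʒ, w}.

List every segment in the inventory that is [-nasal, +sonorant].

ɾ, j, w

Among the inventory, the [-nasal] segments are /tʃ, f, t, ɾ, θ, j, ɡ, ʒ, ɣ, ts, ð, x, ʃ, dʒ, w/.
Then [+sonorant] leaves /ɾ, j, w/.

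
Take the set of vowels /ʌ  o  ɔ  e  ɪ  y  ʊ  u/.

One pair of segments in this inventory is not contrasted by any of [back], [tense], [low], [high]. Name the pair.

ʌ, ɔ

/ʌ/ (mid back unrounded lax vowel) and /ɔ/ (mid back rounded lax vowel) are both [+back], [-tense], [-low], [-high], so none of the listed features separates them. (They do differ in [labial] and [round], which are not among the given features.) Every other pair in the inventory differs on at least one listed feature.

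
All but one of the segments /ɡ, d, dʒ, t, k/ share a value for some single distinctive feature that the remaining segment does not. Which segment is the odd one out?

[delayed release] (equivalently [strident]) groups all but one: /t, d, k, ɡ/ share [−delayed release] while /dʒ/ (voiced postalveolar affricate) alone is [+delayed release]. Removing any other segment would not leave a single-feature class that excludes it.

dʒ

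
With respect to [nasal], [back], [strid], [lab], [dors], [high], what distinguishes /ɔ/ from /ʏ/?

/ɔ/ (mid back rounded lax vowel) and /ʏ/ (high front rounded lax vowel) agree on [−nasal], [−strident], [+labial], [+dorsal]. They differ on [high] (/ɔ/ [−], /ʏ/ [+]), [back] (/ɔ/ [+], /ʏ/ [−]).

[high], [back]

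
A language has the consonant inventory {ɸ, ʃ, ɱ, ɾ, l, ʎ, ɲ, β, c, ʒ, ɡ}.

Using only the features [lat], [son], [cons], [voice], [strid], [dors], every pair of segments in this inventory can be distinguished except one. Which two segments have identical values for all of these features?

ɱ, ɾ

On the given features, /ɱ/ and /ɾ/ have an identical profile: [−lateral], [+sonorant], [+consonantal], [+voice], [−strident], [−dorsal]. No other two segments in the inventory coincide on all 6 features. (They do differ in [nasal], [labial] and [coronal], which are not among the given features.)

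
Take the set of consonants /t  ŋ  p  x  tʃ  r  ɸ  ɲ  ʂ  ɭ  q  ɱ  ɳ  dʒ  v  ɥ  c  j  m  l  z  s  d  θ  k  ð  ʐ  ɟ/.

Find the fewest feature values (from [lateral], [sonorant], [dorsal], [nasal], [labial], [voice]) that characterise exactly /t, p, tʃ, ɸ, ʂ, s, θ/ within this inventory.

The class [-voice], [-dorsal] has exactly /t, p, tʃ, ɸ, ʂ, s, θ/ as its extension in this inventory. No smaller conjunction from the listed features achieves this: [-dorsal] alone would also admit /r, ɭ, ɱ, ɳ, …/; [-voice] alone would also admit /x, q, c, k/; and checking the remaining single features turns up none with this extension.

[-voice, -dorsal]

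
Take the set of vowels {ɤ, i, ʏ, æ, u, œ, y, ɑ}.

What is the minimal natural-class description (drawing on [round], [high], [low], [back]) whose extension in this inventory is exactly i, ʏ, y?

Every target segment is [+high], [-back]; each remaining inventory member fails at least one of these. Each conjunct is needed — [-back] alone would also admit /æ, œ/; [+high] alone would also admit /u/ — and no other single listed feature has exactly this extension, so two is the minimum.

[+high, -back]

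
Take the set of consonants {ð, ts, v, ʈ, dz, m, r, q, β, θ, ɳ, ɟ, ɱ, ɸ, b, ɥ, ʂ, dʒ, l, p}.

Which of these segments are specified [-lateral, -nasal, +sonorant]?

r, ɥ

Eliminate segments failing any feature: /ð, ts, v, ʈ, dz, q, β, θ, ɟ, ɸ, b, ʂ, dʒ, p/ are [-sonorant]; /m, ɳ, ɱ/ are [+nasal]; /l/ is [+lateral]. The remaining /r, ɥ/ satisfy [-lateral], [-nasal], [+sonorant].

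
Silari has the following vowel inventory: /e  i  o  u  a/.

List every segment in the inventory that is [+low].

The feature [low] marks segments produced with the tongue body lowered. In this inventory /a/ has that property, so it is [+low]; /e, i, o, u/ are [-low].

a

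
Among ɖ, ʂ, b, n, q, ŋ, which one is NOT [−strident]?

/ŋ, b, ɖ, q, n/ are all [−strident]; /ʂ/ (voiceless retroflex fricative) is [+strident].

ʂ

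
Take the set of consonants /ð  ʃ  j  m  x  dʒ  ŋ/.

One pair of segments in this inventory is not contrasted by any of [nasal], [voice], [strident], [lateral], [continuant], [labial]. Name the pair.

j, ð

On the given features, /j/ and /ð/ have an identical profile: [−nasal], [+voice], [−strident], [−lateral], [+continuant], [−labial]. No other two segments in the inventory coincide on all 6 features. (They do differ in [sonorant] and [dorsal], which are not among the given features.)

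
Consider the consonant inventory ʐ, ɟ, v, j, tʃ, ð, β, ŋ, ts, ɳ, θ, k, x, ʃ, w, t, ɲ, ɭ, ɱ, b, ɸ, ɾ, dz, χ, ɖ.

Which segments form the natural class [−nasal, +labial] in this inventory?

v, β, w, b, ɸ

Eliminate segments failing any feature: /ʐ, ɟ, j, tʃ, ð, ts, θ, k, x, ʃ, t, ɭ, ɾ, dz, χ, ɖ/ are [−labial]; /ŋ, ɳ, ɲ, ɱ/ are [+nasal]. The remaining /v, β, w, b, ɸ/ satisfy [−nasal], [+labial].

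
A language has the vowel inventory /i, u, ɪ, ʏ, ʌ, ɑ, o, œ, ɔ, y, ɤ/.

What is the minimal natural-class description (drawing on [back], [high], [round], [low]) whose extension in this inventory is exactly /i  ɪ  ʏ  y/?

[+high, -back]

Every target segment is [+high], [-back]; each remaining inventory member fails at least one of these. Each conjunct is needed — [-back] alone would also admit /œ/; [+high] alone would also admit /u/ — and no other single listed feature has exactly this extension, so two is the minimum.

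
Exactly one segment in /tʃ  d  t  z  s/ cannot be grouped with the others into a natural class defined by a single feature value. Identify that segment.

tʃ

/d, s, t, z/ are all [−distributed], but /tʃ/ (voiceless postalveolar affricate) is [+distributed]. No other single segment can be removed to leave a set sharing one feature value that the removed segment lacks, so /tʃ/ is the odd one out.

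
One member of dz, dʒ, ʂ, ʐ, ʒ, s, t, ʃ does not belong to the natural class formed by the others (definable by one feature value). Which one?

/ʐ, s, dʒ, ʒ, ʂ, dz, ʃ/ are all [+strident], but /t/ (voiceless alveolar stop) is [−strident]. No other single segment can be removed to leave a set sharing one feature value that the removed segment lacks, so /t/ is the odd one out.

t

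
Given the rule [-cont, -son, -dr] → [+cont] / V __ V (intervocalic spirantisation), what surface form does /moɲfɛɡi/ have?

[moɲfɛɣi]

The only segment in the rule's environment that also matches [-cont, -son, -dr] is /ɡ/. Applying [+continuant] turns the voiced velar stop into /ɣ/ (voiced velar fricative), giving [moɲfɛɣi].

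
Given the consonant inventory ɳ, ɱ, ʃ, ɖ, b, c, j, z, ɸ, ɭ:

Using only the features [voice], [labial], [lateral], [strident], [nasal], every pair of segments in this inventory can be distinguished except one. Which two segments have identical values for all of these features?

On the given features, /ɖ/ and /j/ have an identical profile: [+voice], [-labial], [-lateral], [-strident], [-nasal]. No other two segments in the inventory coincide on all 5 features. (They do differ in [sonorant], [continuant] and [dorsal], which are not among the given features.)

ɖ, j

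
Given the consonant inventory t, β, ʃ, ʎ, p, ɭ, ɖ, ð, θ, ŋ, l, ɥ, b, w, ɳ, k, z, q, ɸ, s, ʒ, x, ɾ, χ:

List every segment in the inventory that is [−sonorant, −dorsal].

The [−sonorant] segments are /t, β, ʃ, p, ɖ, ð, θ, b, k, z, q, ɸ, s, ʒ, x, χ/.
Within that set, [−dorsal] leaves /t, β, ʃ, p, ɖ, ð, θ, b, z, ɸ, s, ʒ/.

t, β, ʃ, p, ɖ, ð, θ, b, z, ɸ, s, ʒ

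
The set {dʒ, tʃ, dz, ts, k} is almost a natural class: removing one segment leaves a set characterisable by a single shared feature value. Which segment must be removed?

/dz, tʃ, dʒ, ts/ are all [+delayed release], but /k/ (voiceless velar stop) is [−delayed release]. No other single segment can be removed to leave a set sharing one feature value that the removed segment lacks, so /k/ is the odd one out.

k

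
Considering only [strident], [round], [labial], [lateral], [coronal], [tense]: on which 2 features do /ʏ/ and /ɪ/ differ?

/ʏ/ is the high front rounded lax vowel and /ɪ/ is the high front unrounded lax vowel. Both are [-strident], [-lateral], [-coronal], [-tense]. /ʏ/ is [+labial] while /ɪ/ is [-labial]; /ʏ/ is [+round] while /ɪ/ is [-round], so the distinguishing features are [labial], [round].

[labial], [round]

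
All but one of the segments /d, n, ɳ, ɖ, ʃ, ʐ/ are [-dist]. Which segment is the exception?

Every segment except /ʃ/ is [-distributed]. /ʃ/ (voiceless postalveolar fricative) is [+distributed], so it is the exception.

ʃ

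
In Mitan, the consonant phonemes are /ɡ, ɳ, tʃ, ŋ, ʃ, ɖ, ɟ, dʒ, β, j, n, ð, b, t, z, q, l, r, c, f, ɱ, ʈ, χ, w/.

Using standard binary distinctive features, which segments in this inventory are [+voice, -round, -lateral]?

Checking each segment against [+voice], [-round], [-lateral]: /ɡ/ (voiced velar stop), /ɳ/ (retroflex nasal), /ŋ/ (velar nasal), /ɖ/ (voiced retroflex stop), /ɟ/ (voiced palatal stop), /dʒ/ (voiced postalveolar affricate), among others, satisfy every feature; every other segment in the inventory fails at least one.

ɡ, ɳ, ŋ, ɖ, ɟ, dʒ, β, j, n, ð, b, z, r, ɱ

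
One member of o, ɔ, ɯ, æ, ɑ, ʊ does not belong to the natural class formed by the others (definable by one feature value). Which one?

The remaining segments after removing /æ/ share [+back]; /æ/ (low front unrounded vowel) is [-back]. For every other candidate removal, the leftover set fails to share any single feature value that the removed segment lacks.

æ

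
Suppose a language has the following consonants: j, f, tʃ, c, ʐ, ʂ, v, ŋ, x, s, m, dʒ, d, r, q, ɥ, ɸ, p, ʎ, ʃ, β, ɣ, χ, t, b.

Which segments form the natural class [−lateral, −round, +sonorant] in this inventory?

j, ŋ, m, r

Among the inventory, the [−lateral] segments are /j, f, tʃ, c, ʐ, ʂ, v, ŋ, x, s, m, dʒ, d, r, q, ɥ, ɸ, p, ʃ, β, ɣ, χ, t, b/.
Then [−round] gives /j, f, tʃ, c, ʐ, ʂ, v, ŋ, x, s, m, dʒ, d, r, q, ɸ, p, ʃ, β, ɣ, χ, t, b/.
Among these, [+sonorant] leaves /j, ŋ, m, r/.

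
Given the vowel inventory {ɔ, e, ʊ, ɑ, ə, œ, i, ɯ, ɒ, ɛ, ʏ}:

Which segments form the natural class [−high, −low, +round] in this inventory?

ɔ, œ

Eliminate segments failing any feature: /e, ə, ɛ/ are [−round]; /ʊ, i, ɯ, ʏ/ are [+high]; /ɑ, ɒ/ are [+low]. The remaining /ɔ, œ/ satisfy [−high], [−low], [+round].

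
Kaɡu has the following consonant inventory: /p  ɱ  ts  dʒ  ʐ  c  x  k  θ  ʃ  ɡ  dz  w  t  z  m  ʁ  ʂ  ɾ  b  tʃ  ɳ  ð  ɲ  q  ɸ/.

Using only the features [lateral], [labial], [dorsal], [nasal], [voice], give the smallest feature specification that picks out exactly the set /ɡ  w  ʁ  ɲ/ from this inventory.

Every target segment is [+voice], [+dorsal]; each remaining inventory member fails at least one of these. Each conjunct is needed — [+dorsal] alone would also admit /c, x, k, q/; [+voice] alone would also admit /ɱ, dʒ, ʐ, dz, …/ — and no other single listed feature has exactly this extension, so two is the minimum.

[+voice, +dorsal]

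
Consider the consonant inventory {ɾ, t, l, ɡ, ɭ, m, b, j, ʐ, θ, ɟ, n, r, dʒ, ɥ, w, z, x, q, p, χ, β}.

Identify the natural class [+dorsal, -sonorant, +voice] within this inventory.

The [+dorsal] segments are /ɡ, j, ɟ, ɥ, w, x, q, χ/.
Intersecting with [-sonorant] gives /ɡ, ɟ, x, q, χ/.
Of those, [+voice] leaves /ɡ, ɟ/.

ɡ, ɟ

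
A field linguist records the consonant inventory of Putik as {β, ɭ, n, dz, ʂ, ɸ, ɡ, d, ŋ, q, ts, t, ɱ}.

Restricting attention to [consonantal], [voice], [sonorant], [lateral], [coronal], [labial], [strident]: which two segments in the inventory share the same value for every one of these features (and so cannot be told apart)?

ts, ʂ

/ts/ (voiceless alveolar affricate) and /ʂ/ (voiceless retroflex fricative) are both [+consonantal], [-voice], [-sonorant], [-lateral], [+coronal], [-labial], [+strident], so none of the listed features separates them. (They do differ in [continuant] and [anterior], which are not among the given features.) Every other pair in the inventory differs on at least one listed feature.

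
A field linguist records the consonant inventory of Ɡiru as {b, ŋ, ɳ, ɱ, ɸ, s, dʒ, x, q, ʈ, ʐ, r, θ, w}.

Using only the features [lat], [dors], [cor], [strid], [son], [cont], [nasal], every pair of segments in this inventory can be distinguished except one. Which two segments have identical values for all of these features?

s, ʐ

/s/ (voiceless alveolar fricative) and /ʐ/ (voiced retroflex fricative) are both [−lateral], [−dorsal], [+coronal], [+strident], [−sonorant], [+continuant], [−nasal], so none of the listed features separates them. (They do differ in [voice] and [anterior], which are not among the given features.) Every other pair in the inventory differs on at least one listed feature.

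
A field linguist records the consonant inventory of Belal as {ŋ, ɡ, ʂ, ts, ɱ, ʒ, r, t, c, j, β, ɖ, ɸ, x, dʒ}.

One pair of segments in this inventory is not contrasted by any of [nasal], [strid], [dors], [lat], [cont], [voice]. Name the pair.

/β/ (voiced bilabial fricative) and /r/ (alveolar trill) are both [−nasal], [−strident], [−dorsal], [−lateral], [+continuant], [+voice], so none of the listed features separates them. (They do differ in [sonorant], [labial] and [coronal], which are not among the given features.) Every other pair in the inventory differs on at least one listed feature.

β, r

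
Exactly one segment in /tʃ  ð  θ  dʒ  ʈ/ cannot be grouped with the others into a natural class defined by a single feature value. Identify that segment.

/θ, dʒ, tʃ, ð/ are all [+distributed], but /ʈ/ (voiceless retroflex stop) is [-distributed]. No other single segment can be removed to leave a set sharing one feature value that the removed segment lacks, so /ʈ/ is the odd one out.

ʈ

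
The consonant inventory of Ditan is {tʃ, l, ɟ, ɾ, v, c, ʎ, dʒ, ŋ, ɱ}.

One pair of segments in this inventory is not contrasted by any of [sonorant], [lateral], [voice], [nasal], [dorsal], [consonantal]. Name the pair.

On the given features, /v/ and /dʒ/ have an identical profile: [−sonorant], [−lateral], [+voice], [−nasal], [−dorsal], [+consonantal]. No other two segments in the inventory coincide on all 6 features. (They do differ in [continuant], [labial] and [coronal], which are not among the given features.)

v, dʒ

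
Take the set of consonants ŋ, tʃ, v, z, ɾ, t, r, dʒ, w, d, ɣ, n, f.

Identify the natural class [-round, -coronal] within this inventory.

ŋ, v, ɣ, f

Checking each segment against [-round], [-coronal]: /ŋ/ (velar nasal), /v/ (voiced labiodental fricative), /ɣ/ (voiced velar fricative), /f/ (voiceless labiodental fricative) satisfy every feature; every other segment in the inventory fails at least one.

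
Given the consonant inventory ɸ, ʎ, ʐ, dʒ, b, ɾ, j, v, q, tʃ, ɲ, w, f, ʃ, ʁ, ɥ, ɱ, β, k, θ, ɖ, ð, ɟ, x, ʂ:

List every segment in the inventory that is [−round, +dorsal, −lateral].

j, q, ɲ, ʁ, k, ɟ, x

Eliminate segments failing any feature: /ɸ, ʐ, dʒ, b, ɾ, v, tʃ, f, ʃ, ɱ, β, θ, ɖ, ð, ʂ/ are [−dorsal]; /ʎ/ is [+lateral]; /w, ɥ/ are [+round]. The remaining /j, q, ɲ, ʁ, k, ɟ, x/ satisfy [−round], [+dorsal], [−lateral].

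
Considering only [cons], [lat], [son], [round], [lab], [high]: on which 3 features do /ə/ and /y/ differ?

[labial], [round], [high]

/ə/ (mid central vowel (schwa)) and /y/ (high front rounded tense vowel) agree on [−consonantal], [−lateral], [+sonorant]. They differ on [labial] (/ə/ [−], /y/ [+]), [round] (/ə/ [−], /y/ [+]), [high] (/ə/ [−], /y/ [+]).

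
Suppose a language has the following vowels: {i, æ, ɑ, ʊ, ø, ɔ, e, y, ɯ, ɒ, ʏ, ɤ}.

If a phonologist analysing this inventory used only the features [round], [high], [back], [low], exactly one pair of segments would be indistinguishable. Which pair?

/ʏ/ (high front rounded lax vowel) and /y/ (high front rounded tense vowel) are both [+round], [+high], [-back], [-low], so none of the listed features separates them. (They do differ in [tense], which is not among the given features.) Every other pair in the inventory differs on at least one listed feature.

ʏ, y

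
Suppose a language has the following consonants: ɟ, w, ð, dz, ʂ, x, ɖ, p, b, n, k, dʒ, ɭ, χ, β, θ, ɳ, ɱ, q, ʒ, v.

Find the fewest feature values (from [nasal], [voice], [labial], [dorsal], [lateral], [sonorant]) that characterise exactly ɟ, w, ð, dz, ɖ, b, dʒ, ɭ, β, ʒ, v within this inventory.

The class [+voice], [-nasal] has exactly /ɟ, w, ð, dz, ɖ, b, dʒ, ɭ, β, ʒ, v/ as its extension in this inventory. No smaller conjunction from the listed features achieves this: [-nasal] alone would also admit /ʂ, x, p, k, …/; [+voice] alone would also admit /n, ɳ, ɱ/; and checking the remaining single features turns up none with this extension.

[+voice, -nasal]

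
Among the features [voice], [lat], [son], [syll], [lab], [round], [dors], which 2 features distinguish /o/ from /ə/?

[labial], [round]

/o/ (mid back rounded tense vowel) and /ə/ (mid central vowel (schwa)) agree on [+voice], [-lateral], [+sonorant], [+syllabic], [+dorsal]. They differ on [labial] (/o/ [+], /ə/ [-]), [round] (/o/ [+], /ə/ [-]).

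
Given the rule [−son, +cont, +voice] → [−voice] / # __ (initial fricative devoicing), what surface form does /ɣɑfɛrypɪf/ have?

[xɑfɛrypɪf]

Only the initial segment /ɣ/ is both word-initial and matches the structural description. It is a voiced velar fricative, so [−son, +cont, +voice] holds; changing it to [−voice] with all other features held fixed yields /x/ (voiceless velar fricative). No other segment meets both the structural description and the environment, so the output is [xɑfɛrypɪf].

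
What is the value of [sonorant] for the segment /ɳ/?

[+sonorant]

/ɳ/ is the retroflex nasal. The feature [sonorant] marks segments produced without turbulent airflow (nasals, liquids, glides, vowels); /ɳ/ has this property, so it is [+sonorant].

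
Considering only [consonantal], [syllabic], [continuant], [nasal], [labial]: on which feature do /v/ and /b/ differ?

[continuant]

/v/ is the voiced labiodental fricative and /b/ is the voiced bilabial stop. Both are [+consonantal], [−syllabic], [−nasal], [+labial]. /v/ is [+continuant] while /b/ is [−continuant], so the distinguishing feature is [continuant].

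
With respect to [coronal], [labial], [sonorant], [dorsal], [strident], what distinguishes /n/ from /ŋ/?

/n/ (alveolar nasal) and /ŋ/ (velar nasal) agree on [−labial], [+sonorant], [−strident]. They differ on [coronal] (/n/ [+], /ŋ/ [−]), [dorsal] (/n/ [−], /ŋ/ [+]).

[coronal], [dorsal]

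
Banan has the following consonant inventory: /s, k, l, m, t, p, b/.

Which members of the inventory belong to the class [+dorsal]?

The [+dorsal] segments here are /k/; the remaining /s, l, m, t, p, b/ are [-dorsal].

k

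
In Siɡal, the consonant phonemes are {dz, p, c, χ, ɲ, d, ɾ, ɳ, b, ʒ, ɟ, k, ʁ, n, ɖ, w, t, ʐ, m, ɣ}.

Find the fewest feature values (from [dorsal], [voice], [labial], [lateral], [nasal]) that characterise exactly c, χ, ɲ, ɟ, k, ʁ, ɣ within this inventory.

[−labial, +dorsal]

The class [−labial], [+dorsal] has exactly /c, χ, ɲ, ɟ, k, ʁ, ɣ/ as its extension in this inventory. No smaller conjunction from the listed features achieves this: [+dorsal] alone would also admit /w/; [−labial] alone would also admit /dz, d, ɾ, ɳ, …/; and checking the remaining single features turns up none with this extension.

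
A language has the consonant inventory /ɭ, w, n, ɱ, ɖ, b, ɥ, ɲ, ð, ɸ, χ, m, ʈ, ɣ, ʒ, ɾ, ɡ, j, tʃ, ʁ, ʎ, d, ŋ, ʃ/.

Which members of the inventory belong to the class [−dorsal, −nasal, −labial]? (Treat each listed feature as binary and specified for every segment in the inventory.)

Eliminate segments failing any feature: /w, ɥ, ɲ, χ, ɣ, ɡ, j, ʁ, ʎ, ŋ/ are [+dorsal]; /n, ɱ, m/ are [+nasal]; /b, ɸ/ are [+labial]. The remaining /ɭ, ɖ, ð, ʈ, ʒ, ɾ, tʃ, d, ʃ/ satisfy [−dorsal], [−nasal], [−labial].

ɭ, ɖ, ð, ʈ, ʒ, ɾ, tʃ, d, ʃ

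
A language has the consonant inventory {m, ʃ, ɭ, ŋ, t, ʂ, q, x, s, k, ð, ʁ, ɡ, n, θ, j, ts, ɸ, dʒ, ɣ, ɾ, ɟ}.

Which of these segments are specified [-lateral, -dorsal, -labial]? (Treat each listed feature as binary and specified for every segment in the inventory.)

ʃ, t, ʂ, s, ð, n, θ, ts, dʒ, ɾ

Eliminate segments failing any feature: /m, ɸ/ are [+labial]; /ɭ/ is [+lateral]; /ŋ, q, x, k, ʁ, ɡ, j, ɣ, ɟ/ are [+dorsal]. The remaining /ʃ, t, ʂ, s, ð, n, θ, ts, dʒ, ɾ/ satisfy [-lateral], [-dorsal], [-labial].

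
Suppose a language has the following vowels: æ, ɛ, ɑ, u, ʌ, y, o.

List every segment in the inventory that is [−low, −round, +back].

ʌ

First, the [−low] segments are /ɛ, u, ʌ, y, o/.
Within that set, [−round] gives /ɛ, ʌ/.
Among these, [+back] leaves /ʌ/.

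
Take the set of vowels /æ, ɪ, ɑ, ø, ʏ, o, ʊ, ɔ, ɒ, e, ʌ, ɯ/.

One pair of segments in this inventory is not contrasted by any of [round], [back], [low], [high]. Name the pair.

/o/ (mid back rounded tense vowel) and /ɔ/ (mid back rounded lax vowel) are both [+round], [+back], [−low], [−high], so none of the listed features separates them. (They do differ in [tense], which is not among the given features.) Every other pair in the inventory differs on at least one listed feature.

o, ɔ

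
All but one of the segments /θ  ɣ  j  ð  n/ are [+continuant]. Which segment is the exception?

n

Every segment except /n/ is [+continuant]. /n/ (alveolar nasal) is [−continuant], so it is the exception.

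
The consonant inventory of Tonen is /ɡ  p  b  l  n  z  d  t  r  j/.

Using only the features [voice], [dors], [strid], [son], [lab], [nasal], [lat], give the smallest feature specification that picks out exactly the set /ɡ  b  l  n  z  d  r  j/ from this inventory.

The target set is precisely the extension of [+voice] in this inventory.

[+voice]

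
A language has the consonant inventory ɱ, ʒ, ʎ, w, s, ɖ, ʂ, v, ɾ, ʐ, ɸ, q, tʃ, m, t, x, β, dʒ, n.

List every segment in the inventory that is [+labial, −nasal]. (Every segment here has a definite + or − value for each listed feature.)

w, v, ɸ, β

Eliminate segments failing any feature: /ɱ, m/ are [+nasal]; /ʒ, ʎ, s, ɖ, ʂ, ɾ, ʐ, q, tʃ, t, x, dʒ, n/ are [−labial]. The remaining /w, v, ɸ, β/ satisfy [+labial], [−nasal].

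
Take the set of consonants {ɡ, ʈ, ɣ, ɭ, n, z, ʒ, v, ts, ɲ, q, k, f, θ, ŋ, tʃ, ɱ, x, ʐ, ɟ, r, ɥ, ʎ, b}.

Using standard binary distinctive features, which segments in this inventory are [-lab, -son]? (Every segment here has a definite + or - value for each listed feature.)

ɡ, ʈ, ɣ, z, ʒ, ts, q, k, θ, tʃ, x, ʐ, ɟ

Checking each segment against [-labial], [-sonorant]: /ɡ/ (voiced velar stop), /ʈ/ (voiceless retroflex stop), /ɣ/ (voiced velar fricative), /z/ (voiced alveolar fricative), /ʒ/ (voiced postalveolar fricative), /ts/ (voiceless alveolar affricate), among others, satisfy every feature; every other segment in the inventory fails at least one.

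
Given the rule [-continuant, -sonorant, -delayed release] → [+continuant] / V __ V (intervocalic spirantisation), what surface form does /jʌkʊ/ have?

/k/ satisfies [-continuant, -sonorant, -delayed release] and sits in V __ V. The [+continuant] counterpart of the voiceless velar stop is /x/. Other segments in /jʌkʊ/ either fail the structural description or are not in the environment, so the surface form is [jʌxʊ].

[jʌxʊ]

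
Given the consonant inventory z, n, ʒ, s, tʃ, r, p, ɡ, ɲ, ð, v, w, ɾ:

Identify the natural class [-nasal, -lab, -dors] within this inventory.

Among the inventory, the [-nasal] segments are /z, ʒ, s, tʃ, r, p, ɡ, ð, v, w, ɾ/.
Among these, [-labial] gives /z, ʒ, s, tʃ, r, ɡ, ð, ɾ/.
Among these, [-dorsal] leaves /z, ʒ, s, tʃ, r, ð, ɾ/.

z, ʒ, s, tʃ, r, ð, ɾ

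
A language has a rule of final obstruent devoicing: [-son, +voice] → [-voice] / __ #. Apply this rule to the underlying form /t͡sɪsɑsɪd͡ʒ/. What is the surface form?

[t͡sɪsɑsɪt͡ʃ]

The only segment in the rule's environment that also matches [-son, +voice] is /d͡ʒ/. Applying [-voice] turns the voiced postalveolar affricate into /t͡ʃ/ (voiceless postalveolar affricate), giving [t͡sɪsɑsɪt͡ʃ].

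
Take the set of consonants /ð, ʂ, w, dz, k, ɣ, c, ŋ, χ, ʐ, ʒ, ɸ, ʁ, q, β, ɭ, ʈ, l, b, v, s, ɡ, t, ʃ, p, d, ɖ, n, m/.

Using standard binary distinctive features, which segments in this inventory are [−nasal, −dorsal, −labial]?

ð, ʂ, dz, ʐ, ʒ, ɭ, ʈ, l, s, t, ʃ, d, ɖ

Among the inventory, the [−nasal] segments are /ð, ʂ, w, dz, k, ɣ, c, χ, ʐ, ʒ, ɸ, ʁ, q, β, ɭ, ʈ, l, b, v, s, ɡ, t, ʃ, p, d, ɖ/.
Intersecting with [−dorsal] gives /ð, ʂ, dz, ʐ, ʒ, ɸ, β, ɭ, ʈ, l, b, v, s, t, ʃ, p, d, ɖ/.
Among these, [−labial] leaves /ð, ʂ, dz, ʐ, ʒ, ɭ, ʈ, l, s, t, ʃ, d, ɖ/.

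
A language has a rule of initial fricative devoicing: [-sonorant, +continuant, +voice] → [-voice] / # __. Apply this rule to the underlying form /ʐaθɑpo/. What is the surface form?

/ʐ/ satisfies [-sonorant, +continuant, +voice] and sits in # __. The [-voice] counterpart of the voiced retroflex fricative is /ʂ/. Other segments in /ʐaθɑpo/ either fail the structural description or are not in the environment, so the surface form is [ʂaθɑpo].

[ʂaθɑpo]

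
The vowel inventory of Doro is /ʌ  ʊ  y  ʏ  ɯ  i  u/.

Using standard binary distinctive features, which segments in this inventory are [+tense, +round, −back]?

y

Checking each segment against [+tense], [+round], [−back]: /y/ (high front rounded tense vowel) satisfies every feature; every other segment in the inventory fails at least one.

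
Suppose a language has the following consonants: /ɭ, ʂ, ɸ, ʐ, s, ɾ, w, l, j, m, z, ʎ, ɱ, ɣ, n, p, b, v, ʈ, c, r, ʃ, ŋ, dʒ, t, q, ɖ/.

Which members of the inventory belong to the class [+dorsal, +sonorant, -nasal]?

w, j, ʎ

Checking each segment against [+dorsal], [+sonorant], [-nasal]: /w/ (labial-velar glide), /j/ (palatal glide), /ʎ/ (palatal lateral approximant) satisfy every feature; every other segment in the inventory fails at least one.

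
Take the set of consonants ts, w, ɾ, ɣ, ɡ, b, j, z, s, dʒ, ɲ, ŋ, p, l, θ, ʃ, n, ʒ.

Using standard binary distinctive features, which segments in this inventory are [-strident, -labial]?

ɾ, ɣ, ɡ, j, ɲ, ŋ, l, θ, n

Among the inventory, the [-strident] segments are /w, ɾ, ɣ, ɡ, b, j, ɲ, ŋ, p, l, θ, n/.
Within that set, [-labial] leaves /ɾ, ɣ, ɡ, j, ɲ, ŋ, l, θ, n/.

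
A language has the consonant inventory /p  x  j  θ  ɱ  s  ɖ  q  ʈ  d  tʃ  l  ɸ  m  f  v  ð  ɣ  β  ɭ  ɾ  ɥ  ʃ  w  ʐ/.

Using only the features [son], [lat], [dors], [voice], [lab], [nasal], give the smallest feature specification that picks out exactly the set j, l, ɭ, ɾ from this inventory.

[+son, −lab]

The class [+sonorant], [−labial] has exactly /j, l, ɭ, ɾ/ as its extension in this inventory. No smaller conjunction from the listed features achieves this: [−labial] alone would also admit /x, θ, s, ɖ, …/; [+sonorant] alone would also admit /ɱ, m, ɥ, w/; and checking the remaining single features turns up none with this extension.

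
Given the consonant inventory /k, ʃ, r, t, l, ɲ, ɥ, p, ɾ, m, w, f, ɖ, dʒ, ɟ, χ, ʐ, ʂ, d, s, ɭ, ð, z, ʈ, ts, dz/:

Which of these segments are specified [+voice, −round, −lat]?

Checking each segment against [+voice], [−round], [−lateral]: /r/ (alveolar trill), /ɲ/ (palatal nasal), /ɾ/ (alveolar tap), /m/ (bilabial nasal), /ɖ/ (voiced retroflex stop), /dʒ/ (voiced postalveolar affricate), among others, satisfy every feature; every other segment in the inventory fails at least one.

r, ɲ, ɾ, m, ɖ, dʒ, ɟ, ʐ, d, ð, z, dz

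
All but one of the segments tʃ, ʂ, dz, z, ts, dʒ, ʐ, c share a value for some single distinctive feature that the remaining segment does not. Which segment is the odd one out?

[strident] (equivalently [dorsal]) groups all but one: /ʂ, ʐ, tʃ, ts, dʒ, z, dz/ share [+strident] while /c/ (voiceless palatal stop) alone is [−strident]. Removing any other segment would not leave a single-feature class that excludes it.

c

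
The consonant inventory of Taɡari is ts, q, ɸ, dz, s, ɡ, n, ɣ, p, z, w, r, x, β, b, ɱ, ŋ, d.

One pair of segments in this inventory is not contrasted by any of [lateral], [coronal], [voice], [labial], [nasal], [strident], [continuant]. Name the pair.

β, w

On the given features, /β/ and /w/ have an identical profile: [−lateral], [−coronal], [+voice], [+labial], [−nasal], [−strident], [+continuant]. No other two segments in the inventory coincide on all 7 features. (They do differ in [sonorant], [round] and [dorsal], which are not among the given features.)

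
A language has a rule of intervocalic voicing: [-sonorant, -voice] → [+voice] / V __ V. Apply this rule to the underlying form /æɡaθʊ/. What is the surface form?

Only /θ/ occurs between two vowels (/a/ __ /ʊ/) and matches the structural description. It is a voiceless dental fricative, so [-sonorant, -voice] holds; changing it to [+voice] with all other features held fixed yields /ð/ (voiced dental fricative). No other segment meets both the structural description and the environment, so the output is [æɡaðʊ].

[æɡaðʊ]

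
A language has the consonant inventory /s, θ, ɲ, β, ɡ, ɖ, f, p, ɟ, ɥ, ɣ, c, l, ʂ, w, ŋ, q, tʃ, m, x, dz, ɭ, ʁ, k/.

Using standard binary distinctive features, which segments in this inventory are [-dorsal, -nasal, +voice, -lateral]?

Eliminate segments failing any feature: /s, θ, f, p, ʂ, tʃ/ are [-voice]; /ɲ, ɡ, ɟ, ɥ, ɣ, c, w, ŋ, q, x, ʁ, k/ are [+dorsal]; /l, ɭ/ are [+lateral]; /m/ is [+nasal]. The remaining /β, ɖ, dz/ satisfy [-dorsal], [-nasal], [+voice], [-lateral].

β, ɖ, dz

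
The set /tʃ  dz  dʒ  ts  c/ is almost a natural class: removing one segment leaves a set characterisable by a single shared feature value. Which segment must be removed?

c

/tʃ, dz, ts, dʒ/ are all [+delayed release], but /c/ (voiceless palatal stop) is [-delayed release]. No other single segment can be removed to leave a set sharing one feature value that the removed segment lacks, so /c/ is the odd one out.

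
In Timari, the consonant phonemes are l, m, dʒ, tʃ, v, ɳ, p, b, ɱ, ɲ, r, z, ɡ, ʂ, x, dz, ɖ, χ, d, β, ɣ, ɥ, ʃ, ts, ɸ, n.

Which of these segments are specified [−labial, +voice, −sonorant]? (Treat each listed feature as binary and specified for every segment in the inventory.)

dʒ, z, ɡ, dz, ɖ, d, ɣ

Among the inventory, the [−labial] segments are /l, dʒ, tʃ, ɳ, ɲ, r, z, ɡ, ʂ, x, dz, ɖ, χ, d, ɣ, ʃ, ts, n/.
Within that set, [+voice] gives /l, dʒ, ɳ, ɲ, r, z, ɡ, dz, ɖ, d, ɣ, n/.
Intersecting with [−sonorant] leaves /dʒ, z, ɡ, dz, ɖ, d, ɣ/.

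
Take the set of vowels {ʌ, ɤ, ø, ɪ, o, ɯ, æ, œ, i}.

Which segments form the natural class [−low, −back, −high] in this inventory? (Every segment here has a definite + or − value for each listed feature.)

ø, œ

Eliminate segments failing any feature: /ʌ, ɤ, o, ɯ/ are [+back]; /ɪ, i/ are [+high]; /æ/ is [+low]. The remaining /ø, œ/ satisfy [−low], [−back], [−high].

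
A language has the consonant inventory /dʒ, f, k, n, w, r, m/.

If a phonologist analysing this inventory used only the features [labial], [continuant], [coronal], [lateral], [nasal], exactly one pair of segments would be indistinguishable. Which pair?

w, f

Both /w/ and /f/ are [+labial], [+continuant], [-coronal], [-lateral], [-nasal]. Since the list omits [sonorant], [voice], [round] and [dorsal] — which do distinguish the labial-velar glide from the voiceless labiodental fricative — this pair collapses; all other pairs remain distinct.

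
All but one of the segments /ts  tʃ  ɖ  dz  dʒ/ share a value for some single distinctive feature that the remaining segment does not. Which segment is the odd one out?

[delayed release] (equivalently [strident]) groups all but one: /tʃ, dʒ, dz, ts/ share [+delayed release] while /ɖ/ (voiced retroflex stop) alone is [−delayed release]. Removing any other segment would not leave a single-feature class that excludes it.

ɖ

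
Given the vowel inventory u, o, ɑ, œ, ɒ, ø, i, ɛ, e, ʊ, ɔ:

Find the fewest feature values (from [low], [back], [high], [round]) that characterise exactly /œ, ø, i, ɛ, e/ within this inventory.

[−back]

/œ, ø, i, ɛ, e/ are exactly the [−back] segments in the inventory, so a single feature suffices.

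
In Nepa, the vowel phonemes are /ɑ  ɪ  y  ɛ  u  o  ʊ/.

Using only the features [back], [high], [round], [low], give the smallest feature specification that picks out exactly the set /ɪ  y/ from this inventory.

[+high, −back]

/ɪ, y/ are all [+high], [−back], and no other segment in the inventory matches both values. Dropping any one of them over-generates: [−back] alone would also admit /ɛ/; [+high] alone would also admit /u, ʊ/. No other single listed feature picks out exactly this set either, so fewer than two features will not do.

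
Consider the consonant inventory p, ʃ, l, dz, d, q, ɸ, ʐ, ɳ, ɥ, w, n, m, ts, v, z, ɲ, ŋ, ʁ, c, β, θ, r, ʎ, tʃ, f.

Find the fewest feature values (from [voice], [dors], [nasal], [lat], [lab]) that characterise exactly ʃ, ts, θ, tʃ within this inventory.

Every target segment is [-voice], [-labial], [-dorsal]; each remaining inventory member fails at least one of these. Each conjunct is needed — [-labial, -dorsal] alone would also admit /l, dz, d, ʐ, …/; [-voice, -dorsal] alone would also admit /p, ɸ, f/; [-voice, -labial] alone would also admit /q, c/ — and no other combination of two listed features has exactly this extension, so three is the minimum.

[-voice, -lab, -dors]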